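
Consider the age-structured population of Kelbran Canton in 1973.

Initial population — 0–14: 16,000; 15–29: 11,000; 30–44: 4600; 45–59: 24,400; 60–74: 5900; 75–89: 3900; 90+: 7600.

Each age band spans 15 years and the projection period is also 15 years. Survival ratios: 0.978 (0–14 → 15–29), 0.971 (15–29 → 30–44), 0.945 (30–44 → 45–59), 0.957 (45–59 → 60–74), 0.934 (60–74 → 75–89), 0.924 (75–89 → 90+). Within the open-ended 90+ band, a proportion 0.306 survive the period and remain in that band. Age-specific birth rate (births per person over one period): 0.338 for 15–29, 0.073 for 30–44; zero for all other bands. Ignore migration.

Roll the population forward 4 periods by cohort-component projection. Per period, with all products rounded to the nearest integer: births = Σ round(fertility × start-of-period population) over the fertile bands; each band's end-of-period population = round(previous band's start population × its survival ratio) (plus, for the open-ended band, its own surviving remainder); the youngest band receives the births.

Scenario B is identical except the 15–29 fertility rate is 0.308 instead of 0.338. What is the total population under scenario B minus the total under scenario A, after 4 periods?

-1296

[period 1]
Births: 11000 × 0.338 = 3718  |  4600 × 0.073 = 336 ⇒ total 4054
15–29: 16000 × 0.978 = 15648
30–44: 11000 × 0.971 = 10681
45–59: 4600 × 0.945 = 4347
60–74: 24400 × 0.957 = 23351
75–89: 5900 × 0.934 = 5511
90+: 3900 × 0.924 + 7600 × 0.306 = 3604 + 2326 = 5930
End of period: [4054, 15648, 10681, 4347, 23351, 5511, 5930]
[period 2]
Births: 15648 × 0.338 = 5289  |  10681 × 0.073 = 780 ⇒ total 6069
15–29: 4054 × 0.978 = 3965
30–44: 15648 × 0.971 = 15194
45–59: 10681 × 0.945 = 10094
60–74: 4347 × 0.957 = 4160
75–89: 23351 × 0.934 = 21810
90+: 5511 × 0.924 + 5930 × 0.306 = 5092 + 1815 = 6907
End of period: [6069, 3965, 15194, 10094, 4160, 21810, 6907]
[period 3]
Births: 3965 × 0.338 = 1340  |  15194 × 0.073 = 1109 ⇒ total 2449
15–29: 6069 × 0.978 = 5935
30–44: 3965 × 0.971 = 3850
45–59: 15194 × 0.945 = 14358
60–74: 10094 × 0.957 = 9660
75–89: 4160 × 0.934 = 3885
90+: 21810 × 0.924 + 6907 × 0.306 = 20152 + 2114 = 22266
End of period: [2449, 5935, 3850, 14358, 9660, 3885, 22266]
[period 4]
Births: 5935 × 0.338 = 2006  |  3850 × 0.073 = 281 ⇒ total 2287
15–29: 2449 × 0.978 = 2395
30–44: 5935 × 0.971 = 5763
45–59: 3850 × 0.945 = 3638
60–74: 14358 × 0.957 = 13741
75–89: 9660 × 0.934 = 9022
90+: 3885 × 0.924 + 22266 × 0.306 = 3590 + 6813 = 10403
End of period: [2287, 2395, 5763, 3638, 13741, 9022, 10403]
Scenario A total after 4 periods: 47249
Scenario B projection —
[period 1]
Births: 11000 × 0.308 = 3388  |  4600 × 0.073 = 336 ⇒ total 3724
15–29: 16000 × 0.978 = 15648
30–44: 11000 × 0.971 = 10681
45–59: 4600 × 0.945 = 4347
60–74: 24400 × 0.957 = 23351
75–89: 5900 × 0.934 = 5511
90+: 3900 × 0.924 + 7600 × 0.306 = 3604 + 2326 = 5930
End of period: [3724, 15648, 10681, 4347, 23351, 5511, 5930]
[period 2]
Births: 15648 × 0.308 = 4820  |  10681 × 0.073 = 780 ⇒ total 5600
15–29: 3724 × 0.978 = 3642
30–44: 15648 × 0.971 = 15194
45–59: 10681 × 0.945 = 10094
60–74: 4347 × 0.957 = 4160
75–89: 23351 × 0.934 = 21810
90+: 5511 × 0.924 + 5930 × 0.306 = 5092 + 1815 = 6907
End of period: [5600, 3642, 15194, 10094, 4160, 21810, 6907]
[period 3]
Births: 3642 × 0.308 = 1122  |  15194 × 0.073 = 1109 ⇒ total 2231
15–29: 5600 × 0.978 = 5477
30–44: 3642 × 0.971 = 3536
45–59: 15194 × 0.945 = 14358
60–74: 10094 × 0.957 = 9660
75–89: 4160 × 0.934 = 3885
90+: 21810 × 0.924 + 6907 × 0.306 = 20152 + 2114 = 22266
End of period: [2231, 5477, 3536, 14358, 9660, 3885, 22266]
[period 4]
Births: 5477 × 0.308 = 1687  |  3536 × 0.073 = 258 ⇒ total 1945
15–29: 2231 × 0.978 = 2182
30–44: 5477 × 0.971 = 5318
45–59: 3536 × 0.945 = 3342
60–74: 14358 × 0.957 = 13741
75–89: 9660 × 0.934 = 9022
90+: 3885 × 0.924 + 22266 × 0.306 = 3590 + 6813 = 10403
End of period: [1945, 2182, 5318, 3342, 13741, 9022, 10403]
Scenario B total after 4 periods: 45953
Difference B − A = 45953 − 47249 = -1296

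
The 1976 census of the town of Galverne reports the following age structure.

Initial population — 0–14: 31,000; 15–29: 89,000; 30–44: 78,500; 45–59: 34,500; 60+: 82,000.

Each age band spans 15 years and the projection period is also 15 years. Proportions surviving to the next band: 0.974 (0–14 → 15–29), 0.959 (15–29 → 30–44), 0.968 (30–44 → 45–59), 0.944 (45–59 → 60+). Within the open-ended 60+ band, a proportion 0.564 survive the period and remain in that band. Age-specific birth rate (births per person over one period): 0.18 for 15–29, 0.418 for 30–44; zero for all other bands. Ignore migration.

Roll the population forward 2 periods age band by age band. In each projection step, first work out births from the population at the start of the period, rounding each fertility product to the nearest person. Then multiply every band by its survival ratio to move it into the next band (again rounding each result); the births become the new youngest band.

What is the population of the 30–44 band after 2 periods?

[period 1]
Births: 89000 × 0.18 = 16020  |  78500 × 0.418 = 32813 ⇒ total 48833
15–29: 31000 × 0.974 = 30194
30–44: 89000 × 0.959 = 85351
45–59: 78500 × 0.968 = 75988
60+: 34500 × 0.944 + 82000 × 0.564 = 32568 + 46248 = 78816
→ [48833, 30194, 85351, 75988, 78816]
[period 2]
Births: 30194 × 0.18 = 5435  |  85351 × 0.418 = 35677 ⇒ total 41112
15–29: 48833 × 0.974 = 47563
30–44: 30194 × 0.959 = 28956
45–59: 85351 × 0.968 = 82620
60+: 75988 × 0.944 + 78816 × 0.564 = 71733 + 44452 = 116185
→ [41112, 47563, 28956, 82620, 116185]

28956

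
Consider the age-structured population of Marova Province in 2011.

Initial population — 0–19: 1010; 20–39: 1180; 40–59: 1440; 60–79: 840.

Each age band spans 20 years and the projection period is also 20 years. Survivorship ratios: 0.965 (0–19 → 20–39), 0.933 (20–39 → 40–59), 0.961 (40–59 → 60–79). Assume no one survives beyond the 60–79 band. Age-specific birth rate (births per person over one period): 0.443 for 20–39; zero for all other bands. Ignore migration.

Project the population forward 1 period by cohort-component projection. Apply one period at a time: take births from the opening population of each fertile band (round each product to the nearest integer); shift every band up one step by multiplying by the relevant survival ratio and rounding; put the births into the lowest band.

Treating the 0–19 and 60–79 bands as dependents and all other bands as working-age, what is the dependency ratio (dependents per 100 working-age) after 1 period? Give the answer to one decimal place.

91.9

— Period 1 —
Births: 1180 * 0.443 = 523
20–39: 1010 * 0.965 = 975
40–59: 1180 * 0.933 = 1101
60–79: 1440 * 0.961 = 1384
Population now: 0–19=523, 20–39=975, 40–59=1101, 60–79=1384
Dependents (band 0–19 + band 60–79) = 523 + 1384 = 1907; working-age = 2076; ratio = 1907/2076 × 100 = 91.9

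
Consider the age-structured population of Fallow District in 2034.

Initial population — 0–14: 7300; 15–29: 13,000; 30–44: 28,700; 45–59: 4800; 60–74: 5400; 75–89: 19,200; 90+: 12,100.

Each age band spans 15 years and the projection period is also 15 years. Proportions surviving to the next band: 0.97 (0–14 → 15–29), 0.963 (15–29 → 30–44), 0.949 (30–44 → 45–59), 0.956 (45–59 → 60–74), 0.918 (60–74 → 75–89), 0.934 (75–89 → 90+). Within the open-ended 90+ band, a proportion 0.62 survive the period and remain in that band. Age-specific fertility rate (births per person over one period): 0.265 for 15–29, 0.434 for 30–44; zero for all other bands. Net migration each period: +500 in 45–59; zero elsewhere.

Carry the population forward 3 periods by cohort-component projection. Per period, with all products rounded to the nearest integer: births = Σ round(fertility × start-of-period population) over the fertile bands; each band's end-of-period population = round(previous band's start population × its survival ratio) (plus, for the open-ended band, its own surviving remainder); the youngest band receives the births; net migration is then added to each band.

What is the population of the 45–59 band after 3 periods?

6971

— Period 1 —
Births: 13000 × 0.265 = 3445 ; 28700 × 0.434 = 12456 — total 15901
15–29: 7300 × 0.97 = 7081
30–44: 13000 × 0.963 = 12519
45–59: 28700 × 0.949 = 27236
60–74: 4800 × 0.956 = 4589
75–89: 5400 × 0.918 = 4957
90+: 19200 × 0.934 + 12100 × 0.62 = 17933 + 7502 = 25435
Net migration: 45–59 + 500 → 27736
End of period: [15901, 7081, 12519, 27736, 4589, 4957, 25435]
— Period 2 —
Births: 7081 × 0.265 = 1876 ; 12519 × 0.434 = 5433 — total 7309
15–29: 15901 × 0.97 = 15424
30–44: 7081 × 0.963 = 6819
45–59: 12519 × 0.949 = 11881
60–74: 27736 × 0.956 = 26516
75–89: 4589 × 0.918 = 4213
90+: 4957 × 0.934 + 25435 × 0.62 = 4630 + 15770 = 20400
Net migration: 45–59 + 500 → 12381
End of period: [7309, 15424, 6819, 12381, 26516, 4213, 20400]
— Period 3 —
Births: 15424 × 0.265 = 4087 ; 6819 × 0.434 = 2959 — total 7046
15–29: 7309 × 0.97 = 7090
30–44: 15424 × 0.963 = 14853
45–59: 6819 × 0.949 = 6471
60–74: 12381 × 0.956 = 11836
75–89: 26516 × 0.918 = 24342
90+: 4213 × 0.934 + 20400 × 0.62 = 3935 + 12648 = 16583
Net migration: 45–59 + 500 → 6971
End of period: [7046, 7090, 14853, 6971, 11836, 24342, 16583]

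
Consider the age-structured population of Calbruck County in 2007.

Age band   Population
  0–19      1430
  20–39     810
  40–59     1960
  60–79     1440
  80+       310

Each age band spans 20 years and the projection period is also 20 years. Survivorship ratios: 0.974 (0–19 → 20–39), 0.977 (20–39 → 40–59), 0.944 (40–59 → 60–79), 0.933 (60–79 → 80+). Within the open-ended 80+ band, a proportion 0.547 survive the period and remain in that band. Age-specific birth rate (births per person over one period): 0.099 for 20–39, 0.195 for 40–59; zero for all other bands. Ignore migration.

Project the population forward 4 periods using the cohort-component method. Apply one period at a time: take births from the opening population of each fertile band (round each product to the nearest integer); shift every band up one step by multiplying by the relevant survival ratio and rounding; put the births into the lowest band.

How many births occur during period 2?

292

Period 1.
Births: 810 × 0.099 = 80, 1960 × 0.195 = 382 → total 462
20–39: 1430 × 0.974 = 1393
40–59: 810 × 0.977 = 791
60–79: 1960 × 0.944 = 1850
80+: 1440 × 0.933 + 310 × 0.547 = 1344 + 170 = 1514
Giving 462 / 1393 / 791 / 1850 / 1514.
Period 2.
Births: 1393 × 0.099 = 138, 791 × 0.195 = 154 → total 292
20–39: 462 × 0.974 = 450
40–59: 1393 × 0.977 = 1361
60–79: 791 × 0.944 = 747
80+: 1850 × 0.933 + 1514 × 0.547 = 1726 + 828 = 2554
Giving 292 / 450 / 1361 / 747 / 2554.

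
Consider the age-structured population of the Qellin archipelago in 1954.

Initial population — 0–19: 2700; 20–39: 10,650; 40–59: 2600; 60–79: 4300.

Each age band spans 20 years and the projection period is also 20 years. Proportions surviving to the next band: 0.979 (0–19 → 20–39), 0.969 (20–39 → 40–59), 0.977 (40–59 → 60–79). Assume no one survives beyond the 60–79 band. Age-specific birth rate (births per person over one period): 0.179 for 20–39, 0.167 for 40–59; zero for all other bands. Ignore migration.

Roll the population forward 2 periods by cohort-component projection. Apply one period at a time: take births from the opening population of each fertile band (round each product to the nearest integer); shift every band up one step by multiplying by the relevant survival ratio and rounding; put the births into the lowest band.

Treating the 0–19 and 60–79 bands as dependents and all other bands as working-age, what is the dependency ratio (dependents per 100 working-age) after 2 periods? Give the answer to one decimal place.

253.1

[period 1]
Births: 10650 × 0.179 = 1906, 2600 × 0.167 = 434 ⇒ total 2340
20–39: 2700 × 0.979 = 2643
40–59: 10650 × 0.969 = 10320
60–79: 2600 × 0.977 = 2540
End of period: [2340, 2643, 10320, 2540]
[period 2]
Births: 2643 × 0.179 = 473, 10320 × 0.167 = 1723 ⇒ total 2196
20–39: 2340 × 0.979 = 2291
40–59: 2643 × 0.969 = 2561
60–79: 10320 × 0.977 = 10083
End of period: [2196, 2291, 2561, 10083]
Dependents (band 0–19 + band 60–79) = 2196 + 10083 = 12279; working-age = 4852; ratio = 12279/4852 × 100 = 253.1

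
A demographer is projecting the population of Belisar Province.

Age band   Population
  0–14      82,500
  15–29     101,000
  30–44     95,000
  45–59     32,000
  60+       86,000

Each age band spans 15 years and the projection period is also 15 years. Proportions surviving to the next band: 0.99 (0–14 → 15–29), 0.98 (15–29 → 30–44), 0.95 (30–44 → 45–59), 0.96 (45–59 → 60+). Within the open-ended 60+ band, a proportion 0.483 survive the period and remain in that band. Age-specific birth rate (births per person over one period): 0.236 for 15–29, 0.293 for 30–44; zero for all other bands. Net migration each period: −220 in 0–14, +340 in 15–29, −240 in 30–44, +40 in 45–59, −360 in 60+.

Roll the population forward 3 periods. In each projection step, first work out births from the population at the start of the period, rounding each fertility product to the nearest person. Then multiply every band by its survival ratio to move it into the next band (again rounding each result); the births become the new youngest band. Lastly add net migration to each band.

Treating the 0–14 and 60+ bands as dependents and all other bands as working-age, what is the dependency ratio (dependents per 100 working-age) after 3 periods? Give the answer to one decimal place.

105.4

Period 1:
Births: 101000 × 0.236 = 23836 ; 95000 × 0.293 = 27835 → total 51671
15–29: 82500 × 0.99 = 81675
30–44: 101000 × 0.98 = 98980
45–59: 95000 × 0.95 = 90250
60+: 32000 × 0.96 + 86000 × 0.483 = 30720 + 41538 = 72258
Net migration: 0–14 − 220 → 51451; 15–29 + 340 → 82015; 30–44 − 240 → 98740; 45–59 + 40 → 90290; 60+ − 360 → 71898
Giving 51451 / 82015 / 98740 / 90290 / 71898.
Period 2:
Births: 82015 × 0.236 = 19356 ; 98740 × 0.293 = 28931 → total 48287
15–29: 51451 × 0.99 = 50936
30–44: 82015 × 0.98 = 80375
45–59: 98740 × 0.95 = 93803
60+: 90290 × 0.96 + 71898 × 0.483 = 86678 + 34727 = 121405
Net migration: 0–14 − 220 → 48067; 15–29 + 340 → 51276; 30–44 − 240 → 80135; 45–59 + 40 → 93843; 60+ − 360 → 121045
Giving 48067 / 51276 / 80135 / 93843 / 121045.
Period 3:
Births: 51276 × 0.236 = 12101 ; 80135 × 0.293 = 23480 → total 35581
15–29: 48067 × 0.99 = 47586
30–44: 51276 × 0.98 = 50250
45–59: 80135 × 0.95 = 76128
60+: 93843 × 0.96 + 121045 × 0.483 = 90089 + 58465 = 148554
Net migration: 0–14 − 220 → 35361; 15–29 + 340 → 47926; 30–44 − 240 → 50010; 45–59 + 40 → 76168; 60+ − 360 → 148194
Giving 35361 / 47926 / 50010 / 76168 / 148194.
Dependents (band 0–14 + band 60+) = 35361 + 148194 = 183555; working-age = 174104; ratio = 183555/174104 × 100 = 105.4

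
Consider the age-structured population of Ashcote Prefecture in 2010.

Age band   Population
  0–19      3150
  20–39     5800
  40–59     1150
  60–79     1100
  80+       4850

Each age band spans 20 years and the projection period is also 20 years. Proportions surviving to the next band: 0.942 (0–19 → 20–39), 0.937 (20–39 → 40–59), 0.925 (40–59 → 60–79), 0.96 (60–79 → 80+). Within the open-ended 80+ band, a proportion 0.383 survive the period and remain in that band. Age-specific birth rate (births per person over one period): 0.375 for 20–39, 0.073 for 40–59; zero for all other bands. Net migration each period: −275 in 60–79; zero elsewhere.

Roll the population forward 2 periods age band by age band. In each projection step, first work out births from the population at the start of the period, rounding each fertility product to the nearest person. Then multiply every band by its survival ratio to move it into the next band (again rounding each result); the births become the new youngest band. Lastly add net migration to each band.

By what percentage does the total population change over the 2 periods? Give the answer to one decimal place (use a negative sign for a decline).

-18.7

(Bands numbered youngest = 1 to oldest = 5.)
— Period 1 —
Births: 5800 * 0.375 = 2175 ; 1150 * 0.073 = 84 → 2259
Band 2: 3150 * 0.942 = 2967
Band 3: 5800 * 0.937 = 5435
Band 4: 1150 * 0.925 = 1064
Band 5: 1100 * 0.96 + 4850 * 0.383 = 1056 + 1858 = 2914
Net migration: Band 4 − 275 → 789
End of period: [2259, 2967, 5435, 789, 2914]
— Period 2 —
Births: 2967 * 0.375 = 1113 ; 5435 * 0.073 = 397 → 1510
Band 2: 2259 * 0.942 = 2128
Band 3: 2967 * 0.937 = 2780
Band 4: 5435 * 0.925 = 5027
Band 5: 789 * 0.96 + 2914 * 0.383 = 757 + 1116 = 1873
Net migration: Band 4 − 275 → 4752
End of period: [1510, 2128, 2780, 4752, 1873]
Total: 16050 → 13043; change = -3007; percentage change = -18.7%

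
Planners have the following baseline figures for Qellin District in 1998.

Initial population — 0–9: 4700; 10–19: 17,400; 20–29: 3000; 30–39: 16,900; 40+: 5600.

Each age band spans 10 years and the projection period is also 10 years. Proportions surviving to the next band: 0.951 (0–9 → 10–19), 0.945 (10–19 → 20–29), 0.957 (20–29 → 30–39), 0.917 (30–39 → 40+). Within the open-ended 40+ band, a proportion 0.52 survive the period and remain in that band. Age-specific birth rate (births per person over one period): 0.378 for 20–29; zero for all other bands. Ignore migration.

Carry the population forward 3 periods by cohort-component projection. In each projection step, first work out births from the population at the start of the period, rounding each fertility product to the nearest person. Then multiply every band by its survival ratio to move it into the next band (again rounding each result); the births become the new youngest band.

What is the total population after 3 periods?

Period 1:
Births: 3000 × 0.378 = 1134
10–19: 4700 × 0.951 = 4470
20–29: 17400 × 0.945 = 16443
30–39: 3000 × 0.957 = 2871
40+: 16900 × 0.917 + 5600 × 0.52 = 15497 + 2912 = 18409
Population now: 0–9=1134, 10–19=4470, 20–29=16443, 30–39=2871, 40+=18409
Period 2:
Births: 16443 × 0.378 = 6215
10–19: 1134 × 0.951 = 1078
20–29: 4470 × 0.945 = 4224
30–39: 16443 × 0.957 = 15736
40+: 2871 × 0.917 + 18409 × 0.52 = 2633 + 9573 = 12206
Population now: 0–9=6215, 10–19=1078, 20–29=4224, 30–39=15736, 40+=12206
Period 3:
Births: 4224 × 0.378 = 1597
10–19: 6215 × 0.951 = 5910
20–29: 1078 × 0.945 = 1019
30–39: 4224 × 0.957 = 4042
40+: 15736 × 0.917 + 12206 × 0.52 = 14430 + 6347 = 20777
Population now: 0–9=1597, 10–19=5910, 20–29=1019, 30–39=4042, 40+=20777
Total after period 3: 1597 + 5910 + 1019 + 4042 + 20777 = 33345

33345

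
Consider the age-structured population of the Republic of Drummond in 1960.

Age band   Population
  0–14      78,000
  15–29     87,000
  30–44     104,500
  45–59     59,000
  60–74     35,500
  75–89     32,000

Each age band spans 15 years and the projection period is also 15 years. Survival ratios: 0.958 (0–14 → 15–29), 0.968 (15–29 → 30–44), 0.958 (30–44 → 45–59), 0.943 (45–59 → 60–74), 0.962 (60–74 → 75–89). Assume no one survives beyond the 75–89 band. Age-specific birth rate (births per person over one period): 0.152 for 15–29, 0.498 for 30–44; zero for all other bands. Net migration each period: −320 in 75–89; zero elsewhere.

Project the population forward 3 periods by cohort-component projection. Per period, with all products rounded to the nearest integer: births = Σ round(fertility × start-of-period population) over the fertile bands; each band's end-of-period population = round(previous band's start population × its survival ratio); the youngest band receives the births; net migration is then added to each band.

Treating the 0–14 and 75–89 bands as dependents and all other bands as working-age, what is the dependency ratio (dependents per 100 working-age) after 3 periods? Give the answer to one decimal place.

52.9

Let band 1 be 0–14 through band 6 = 75–89.
[period 1]
Births: 87000 × 0.152 = 13224 ; 104500 × 0.498 = 52041 — total 65265
Band 2: 78000 × 0.958 = 74724
Band 3: 87000 × 0.968 = 84216
Band 4: 104500 × 0.958 = 100111
Band 5: 59000 × 0.943 = 55637
Band 6: 35500 × 0.962 = 34151
Net migration: Band 6 − 320 → 33831
Giving 65265 / 74724 / 84216 / 100111 / 55637 / 33831.
[period 2]
Births: 74724 × 0.152 = 11358 ; 84216 × 0.498 = 41940 — total 53298
Band 2: 65265 × 0.958 = 62524
Band 3: 74724 × 0.968 = 72333
Band 4: 84216 × 0.958 = 80679
Band 5: 100111 × 0.943 = 94405
Band 6: 55637 × 0.962 = 53523
Net migration: Band 6 − 320 → 53203
Giving 53298 / 62524 / 72333 / 80679 / 94405 / 53203.
[period 3]
Births: 62524 × 0.152 = 9504 ; 72333 × 0.498 = 36022 — total 45526
Band 2: 53298 × 0.958 = 51059
Band 3: 62524 × 0.968 = 60523
Band 4: 72333 × 0.958 = 69295
Band 5: 80679 × 0.943 = 76080
Band 6: 94405 × 0.962 = 90818
Net migration: Band 6 − 320 → 90498
Giving 45526 / 51059 / 60523 / 69295 / 76080 / 90498.
Dependents (band 0–14 + band 75–89) = 45526 + 90498 = 136024; working-age = 256957; ratio = 136024/256957 × 100 = 52.9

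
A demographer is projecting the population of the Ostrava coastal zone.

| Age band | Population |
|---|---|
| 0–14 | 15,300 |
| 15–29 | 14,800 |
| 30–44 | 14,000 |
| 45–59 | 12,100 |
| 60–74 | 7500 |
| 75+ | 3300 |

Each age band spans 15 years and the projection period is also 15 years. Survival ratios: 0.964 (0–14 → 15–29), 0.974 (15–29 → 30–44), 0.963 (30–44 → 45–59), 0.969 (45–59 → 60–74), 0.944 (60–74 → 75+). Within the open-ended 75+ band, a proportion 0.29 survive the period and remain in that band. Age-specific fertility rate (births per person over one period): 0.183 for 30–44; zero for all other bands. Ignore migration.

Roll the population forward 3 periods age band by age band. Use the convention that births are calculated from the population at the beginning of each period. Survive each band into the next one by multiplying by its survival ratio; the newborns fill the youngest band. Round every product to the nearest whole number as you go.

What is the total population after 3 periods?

(Bands numbered youngest = 1 to oldest = 6.)
[period 1]
Births: 14000 × 0.183 = 2562
Band 2: 15300 × 0.964 = 14749
Band 3: 14800 × 0.974 = 14415
Band 4: 14000 × 0.963 = 13482
Band 5: 12100 × 0.969 = 11725
Band 6: 7500 × 0.944 + 3300 × 0.29 = 7080 + 957 = 8037
Giving 2562 / 14749 / 14415 / 13482 / 11725 / 8037.
[period 2]
Births: 14415 × 0.183 = 2638
Band 2: 2562 × 0.964 = 2470
Band 3: 14749 × 0.974 = 14366
Band 4: 14415 × 0.963 = 13882
Band 5: 13482 × 0.969 = 13064
Band 6: 11725 × 0.944 + 8037 × 0.29 = 11068 + 2331 = 13399
Giving 2638 / 2470 / 14366 / 13882 / 13064 / 13399.
[period 3]
Births: 14366 × 0.183 = 2629
Band 2: 2638 × 0.964 = 2543
Band 3: 2470 × 0.974 = 2406
Band 4: 14366 × 0.963 = 13834
Band 5: 13882 × 0.969 = 13452
Band 6: 13064 × 0.944 + 13399 × 0.29 = 12332 + 3886 = 16218
Giving 2629 / 2543 / 2406 / 13834 / 13452 / 16218.
Total after period 3: 2629 + 2543 + 2406 + 13834 + 13452 + 16218 = 51082

51082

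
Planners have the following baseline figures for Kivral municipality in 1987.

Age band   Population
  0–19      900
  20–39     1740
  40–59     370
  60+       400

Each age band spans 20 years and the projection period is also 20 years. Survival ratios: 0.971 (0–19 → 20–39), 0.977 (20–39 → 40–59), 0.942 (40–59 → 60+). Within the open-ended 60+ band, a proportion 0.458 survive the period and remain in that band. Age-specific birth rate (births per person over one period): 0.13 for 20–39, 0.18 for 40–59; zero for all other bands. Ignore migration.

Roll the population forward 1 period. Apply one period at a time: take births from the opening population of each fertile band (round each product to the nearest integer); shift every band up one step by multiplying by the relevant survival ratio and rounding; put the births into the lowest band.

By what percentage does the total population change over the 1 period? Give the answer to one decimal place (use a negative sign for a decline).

-0.3

Period 1:
Births: 1740 * 0.13 = 226, 370 * 0.18 = 67 — total 293
20–39: 900 * 0.971 = 874
40–59: 1740 * 0.977 = 1700
60+: 370 * 0.942 + 400 * 0.458 = 349 + 183 = 532
Population now: 0–19=293, 20–39=874, 40–59=1700, 60+=532
Total: 3410 → 3399; change = -11; percentage change = -0.3%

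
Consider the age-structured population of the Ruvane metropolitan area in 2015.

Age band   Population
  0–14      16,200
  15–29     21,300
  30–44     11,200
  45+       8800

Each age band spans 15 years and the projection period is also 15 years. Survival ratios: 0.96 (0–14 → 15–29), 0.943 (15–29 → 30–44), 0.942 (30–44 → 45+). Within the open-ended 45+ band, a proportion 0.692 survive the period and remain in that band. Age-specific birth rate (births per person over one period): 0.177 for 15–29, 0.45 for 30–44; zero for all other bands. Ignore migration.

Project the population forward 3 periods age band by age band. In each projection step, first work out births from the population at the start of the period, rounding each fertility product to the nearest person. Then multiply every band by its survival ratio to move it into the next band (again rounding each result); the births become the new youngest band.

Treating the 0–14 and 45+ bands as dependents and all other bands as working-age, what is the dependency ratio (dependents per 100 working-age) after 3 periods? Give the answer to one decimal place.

Period 1.
Births: 21300 × 0.177 = 3770, 11200 × 0.45 = 5040 ⇒ total 8810
15–29: 16200 × 0.96 = 15552
30–44: 21300 × 0.943 = 20086
45+: 11200 × 0.942 + 8800 × 0.692 = 10550 + 6090 = 16640
Population now: 0–14=8810, 15–29=15552, 30–44=20086, 45+=16640
Period 2.
Births: 15552 × 0.177 = 2753, 20086 × 0.45 = 9039 ⇒ total 11792
15–29: 8810 × 0.96 = 8458
30–44: 15552 × 0.943 = 14666
45+: 20086 × 0.942 + 16640 × 0.692 = 18921 + 11515 = 30436
Population now: 0–14=11792, 15–29=8458, 30–44=14666, 45+=30436
Period 3.
Births: 8458 × 0.177 = 1497, 14666 × 0.45 = 6600 ⇒ total 8097
15–29: 11792 × 0.96 = 11320
30–44: 8458 × 0.943 = 7976
45+: 14666 × 0.942 + 30436 × 0.692 = 13815 + 21062 = 34877
Population now: 0–14=8097, 15–29=11320, 30–44=7976, 45+=34877
Dependents (band 0–14 + band 45+) = 8097 + 34877 = 42974; working-age = 19296; ratio = 42974/19296 × 100 = 222.7

222.7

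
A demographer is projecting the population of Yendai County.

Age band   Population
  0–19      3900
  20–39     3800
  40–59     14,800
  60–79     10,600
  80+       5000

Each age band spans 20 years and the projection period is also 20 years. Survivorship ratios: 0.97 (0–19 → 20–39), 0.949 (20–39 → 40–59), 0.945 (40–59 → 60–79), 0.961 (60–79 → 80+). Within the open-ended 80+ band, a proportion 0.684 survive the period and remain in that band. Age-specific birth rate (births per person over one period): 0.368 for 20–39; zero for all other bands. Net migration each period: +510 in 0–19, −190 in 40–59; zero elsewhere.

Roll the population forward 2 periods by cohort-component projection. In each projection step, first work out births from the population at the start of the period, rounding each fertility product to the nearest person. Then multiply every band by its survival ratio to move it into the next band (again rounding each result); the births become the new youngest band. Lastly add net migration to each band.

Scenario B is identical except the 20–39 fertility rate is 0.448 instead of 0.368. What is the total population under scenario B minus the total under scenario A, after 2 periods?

598

Period 1.
Births: 3800 × 0.368 = 1398
20–39: 3900 × 0.97 = 3783
40–59: 3800 × 0.949 = 3606
60–79: 14800 × 0.945 = 13986
80+: 10600 × 0.961 + 5000 × 0.684 = 10187 + 3420 = 13607
Net migration: 0–19 + 510 → 1908; 40–59 − 190 → 3416
→ [1908, 3783, 3416, 13986, 13607]
Period 2.
Births: 3783 × 0.368 = 1392
20–39: 1908 × 0.97 = 1851
40–59: 3783 × 0.949 = 3590
60–79: 3416 × 0.945 = 3228
80+: 13986 × 0.961 + 13607 × 0.684 = 13441 + 9307 = 22748
Net migration: 0–19 + 510 → 1902; 40–59 − 190 → 3400
→ [1902, 1851, 3400, 3228, 22748]
Scenario A total after 2 periods: 33129
Scenario B projection —
Period 1.
Births: 3800 × 0.448 = 1702
20–39: 3900 × 0.97 = 3783
40–59: 3800 × 0.949 = 3606
60–79: 14800 × 0.945 = 13986
80+: 10600 × 0.961 + 5000 × 0.684 = 10187 + 3420 = 13607
Net migration: 0–19 + 510 → 2212; 40–59 − 190 → 3416
→ [2212, 3783, 3416, 13986, 13607]
Period 2.
Births: 3783 × 0.448 = 1695
20–39: 2212 × 0.97 = 2146
40–59: 3783 × 0.949 = 3590
60–79: 3416 × 0.945 = 3228
80+: 13986 × 0.961 + 13607 × 0.684 = 13441 + 9307 = 22748
Net migration: 0–19 + 510 → 2205; 40–59 − 190 → 3400
→ [2205, 2146, 3400, 3228, 22748]
Scenario B total after 2 periods: 33727
Difference B − A = 33727 − 33129 = 598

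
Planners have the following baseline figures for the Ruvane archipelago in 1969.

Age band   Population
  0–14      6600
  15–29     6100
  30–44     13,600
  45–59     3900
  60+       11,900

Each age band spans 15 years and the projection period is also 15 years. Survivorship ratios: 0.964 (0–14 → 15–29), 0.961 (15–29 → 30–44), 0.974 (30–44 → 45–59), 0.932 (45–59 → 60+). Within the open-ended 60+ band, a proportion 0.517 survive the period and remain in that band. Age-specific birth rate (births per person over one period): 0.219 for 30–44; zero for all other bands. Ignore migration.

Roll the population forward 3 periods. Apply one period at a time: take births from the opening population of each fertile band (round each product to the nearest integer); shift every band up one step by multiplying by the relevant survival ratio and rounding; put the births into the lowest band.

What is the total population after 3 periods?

Numbering the bands 1..5 from youngest to oldest:
Period 1.
Births: 13600 × 0.219 = 2978
Band 2: 6600 × 0.964 = 6362
Band 3: 6100 × 0.961 = 5862
Band 4: 13600 × 0.974 = 13246
Band 5: 3900 × 0.932 + 11900 × 0.517 = 3635 + 6152 = 9787
Population now: 0–14=2978, 15–29=6362, 30–44=5862, 45–59=13246, 60+=9787
Period 2.
Births: 5862 × 0.219 = 1284
Band 2: 2978 × 0.964 = 2871
Band 3: 6362 × 0.961 = 6114
Band 4: 5862 × 0.974 = 5710
Band 5: 13246 × 0.932 + 9787 × 0.517 = 12345 + 5060 = 17405
Population now: 0–14=1284, 15–29=2871, 30–44=6114, 45–59=5710, 60+=17405
Period 3.
Births: 6114 × 0.219 = 1339
Band 2: 1284 × 0.964 = 1238
Band 3: 2871 × 0.961 = 2759
Band 4: 6114 × 0.974 = 5955
Band 5: 5710 × 0.932 + 17405 × 0.517 = 5322 + 8998 = 14320
Population now: 0–14=1339, 15–29=1238, 30–44=2759, 45–59=5955, 60+=14320
Total after period 3: 1339 + 1238 + 2759 + 5955 + 14320 = 25611

25611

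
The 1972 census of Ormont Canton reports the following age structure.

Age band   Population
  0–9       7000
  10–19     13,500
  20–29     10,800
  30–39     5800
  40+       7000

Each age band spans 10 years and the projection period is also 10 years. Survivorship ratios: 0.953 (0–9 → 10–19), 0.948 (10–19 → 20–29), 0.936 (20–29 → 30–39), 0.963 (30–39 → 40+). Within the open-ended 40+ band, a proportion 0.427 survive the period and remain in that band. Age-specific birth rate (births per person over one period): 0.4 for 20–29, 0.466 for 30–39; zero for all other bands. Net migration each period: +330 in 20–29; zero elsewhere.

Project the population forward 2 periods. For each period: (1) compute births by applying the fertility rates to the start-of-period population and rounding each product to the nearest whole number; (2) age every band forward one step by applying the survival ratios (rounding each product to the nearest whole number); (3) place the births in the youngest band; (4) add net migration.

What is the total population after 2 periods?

48993

Call the groups 1 to 5, youngest first.
After projecting period 1:
Births: 10800 × 0.4 = 4320 ; 5800 × 0.466 = 2703 ⇒ total 7023
Group 2: 7000 × 0.953 = 6671
Group 3: 13500 × 0.948 = 12798
Group 4: 10800 × 0.936 = 10109
Group 5: 5800 × 0.963 + 7000 × 0.427 = 5585 + 2989 = 8574
Net migration: Group 3 + 330 → 13128
End of period: [7023, 6671, 13128, 10109, 8574]
After projecting period 2:
Births: 13128 × 0.4 = 5251 ; 10109 × 0.466 = 4711 ⇒ total 9962
Group 2: 7023 × 0.953 = 6693
Group 3: 6671 × 0.948 = 6324
Group 4: 13128 × 0.936 = 12288
Group 5: 10109 × 0.963 + 8574 × 0.427 = 9735 + 3661 = 13396
Net migration: Group 3 + 330 → 6654
End of period: [9962, 6693, 6654, 12288, 13396]
Total after period 2: 9962 + 6693 + 6654 + 12288 + 13396 = 48993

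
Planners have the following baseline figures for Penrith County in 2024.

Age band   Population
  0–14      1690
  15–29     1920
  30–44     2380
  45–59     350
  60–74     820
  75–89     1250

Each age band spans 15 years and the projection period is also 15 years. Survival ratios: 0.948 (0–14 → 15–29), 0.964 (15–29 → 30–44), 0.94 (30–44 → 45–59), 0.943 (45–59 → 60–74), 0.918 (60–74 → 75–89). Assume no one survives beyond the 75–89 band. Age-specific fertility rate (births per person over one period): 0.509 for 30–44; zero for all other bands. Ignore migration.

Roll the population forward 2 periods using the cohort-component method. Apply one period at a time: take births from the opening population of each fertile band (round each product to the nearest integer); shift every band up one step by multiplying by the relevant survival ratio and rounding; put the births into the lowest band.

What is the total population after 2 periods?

Let group 1 be 0–14 through group 6 = 75–89.
Period 1.
Births: 2380 × 0.509 = 1211
Group 2: 1690 × 0.948 = 1602
Group 3: 1920 × 0.964 = 1851
Group 4: 2380 × 0.94 = 2237
Group 5: 350 × 0.943 = 330
Group 6: 820 × 0.918 = 753
→ [1211, 1602, 1851, 2237, 330, 753]
Period 2.
Births: 1851 × 0.509 = 942
Group 2: 1211 × 0.948 = 1148
Group 3: 1602 × 0.964 = 1544
Group 4: 1851 × 0.94 = 1740
Group 5: 2237 × 0.943 = 2109
Group 6: 330 × 0.918 = 303
→ [942, 1148, 1544, 1740, 2109, 303]
Total after period 2: 942 + 1148 + 1544 + 1740 + 2109 + 303 = 7786

7786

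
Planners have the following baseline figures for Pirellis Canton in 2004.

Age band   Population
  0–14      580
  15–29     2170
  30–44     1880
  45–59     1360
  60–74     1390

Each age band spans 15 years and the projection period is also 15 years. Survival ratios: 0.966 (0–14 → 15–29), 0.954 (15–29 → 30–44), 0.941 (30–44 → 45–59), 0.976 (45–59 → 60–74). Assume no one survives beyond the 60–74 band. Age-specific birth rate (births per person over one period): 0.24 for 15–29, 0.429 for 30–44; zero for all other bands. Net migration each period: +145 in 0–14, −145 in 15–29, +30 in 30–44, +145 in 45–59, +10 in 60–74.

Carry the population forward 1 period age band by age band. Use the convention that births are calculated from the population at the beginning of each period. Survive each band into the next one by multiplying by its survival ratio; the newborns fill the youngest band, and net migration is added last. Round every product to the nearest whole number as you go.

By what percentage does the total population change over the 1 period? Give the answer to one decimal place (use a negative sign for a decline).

Numbering the bands 1..5 from youngest to oldest:
Period 1.
Births: 2170 × 0.24 = 521, 1880 × 0.429 = 807 → 1328
Band 2: 580 × 0.966 = 560
Band 3: 2170 × 0.954 = 2070
Band 4: 1880 × 0.941 = 1769
Band 5: 1360 × 0.976 = 1327
Net migration: Band 1 + 145 → 1473; Band 2 − 145 → 415; Band 3 + 30 → 2100; Band 4 + 145 → 1914; Band 5 + 10 → 1337
Population now: 0–14=1473, 15–29=415, 30–44=2100, 45–59=1914, 60–74=1337
Total: 7380 → 7239; change = -141; percentage change = -1.9%

-1.9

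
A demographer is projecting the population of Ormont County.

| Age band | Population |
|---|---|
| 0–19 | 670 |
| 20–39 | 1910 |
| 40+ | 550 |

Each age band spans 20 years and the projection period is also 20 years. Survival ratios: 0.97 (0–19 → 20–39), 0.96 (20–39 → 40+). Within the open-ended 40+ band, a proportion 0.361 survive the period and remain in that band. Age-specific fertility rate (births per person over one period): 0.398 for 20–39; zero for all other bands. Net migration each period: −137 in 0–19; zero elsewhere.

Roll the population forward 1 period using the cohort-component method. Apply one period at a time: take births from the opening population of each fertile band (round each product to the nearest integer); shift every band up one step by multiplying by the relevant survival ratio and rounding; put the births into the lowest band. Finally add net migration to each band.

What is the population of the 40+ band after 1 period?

2033

[period 1]
Births: 1910 × 0.398 = 760
20–39: 670 × 0.97 = 650
40+: 1910 × 0.96 + 550 × 0.361 = 1834 + 199 = 2033
Net migration: 0–19 − 137 → 623
→ [623, 650, 2033]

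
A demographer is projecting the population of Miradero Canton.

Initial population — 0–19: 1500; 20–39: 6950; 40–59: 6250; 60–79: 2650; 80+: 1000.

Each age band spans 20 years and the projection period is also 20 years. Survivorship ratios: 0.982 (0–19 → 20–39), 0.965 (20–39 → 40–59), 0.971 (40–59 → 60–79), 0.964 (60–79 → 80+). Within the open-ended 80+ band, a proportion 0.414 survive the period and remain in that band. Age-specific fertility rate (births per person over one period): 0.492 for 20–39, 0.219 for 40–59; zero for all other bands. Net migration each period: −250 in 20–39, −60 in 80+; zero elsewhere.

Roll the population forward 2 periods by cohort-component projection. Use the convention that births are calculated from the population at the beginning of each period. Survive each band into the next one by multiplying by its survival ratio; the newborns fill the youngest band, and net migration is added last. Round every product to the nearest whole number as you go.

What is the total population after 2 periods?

After projecting period 1:
Births: 6950 * 0.492 = 3419 ; 6250 * 0.219 = 1369 → total 4788
20–39: 1500 * 0.982 = 1473
40–59: 6950 * 0.965 = 6707
60–79: 6250 * 0.971 = 6069
80+: 2650 * 0.964 + 1000 * 0.414 = 2555 + 414 = 2969
Net migration: 20–39 − 250 → 1223; 80+ − 60 → 2909
→ [4788, 1223, 6707, 6069, 2909]
After projecting period 2:
Births: 1223 * 0.492 = 602 ; 6707 * 0.219 = 1469 → total 2071
20–39: 4788 * 0.982 = 4702
40–59: 1223 * 0.965 = 1180
60–79: 6707 * 0.971 = 6512
80+: 6069 * 0.964 + 2909 * 0.414 = 5851 + 1204 = 7055
Net migration: 20–39 − 250 → 4452; 80+ − 60 → 6995
→ [2071, 4452, 1180, 6512, 6995]
Total after period 2: 2071 + 4452 + 1180 + 6512 + 6995 = 21210

21210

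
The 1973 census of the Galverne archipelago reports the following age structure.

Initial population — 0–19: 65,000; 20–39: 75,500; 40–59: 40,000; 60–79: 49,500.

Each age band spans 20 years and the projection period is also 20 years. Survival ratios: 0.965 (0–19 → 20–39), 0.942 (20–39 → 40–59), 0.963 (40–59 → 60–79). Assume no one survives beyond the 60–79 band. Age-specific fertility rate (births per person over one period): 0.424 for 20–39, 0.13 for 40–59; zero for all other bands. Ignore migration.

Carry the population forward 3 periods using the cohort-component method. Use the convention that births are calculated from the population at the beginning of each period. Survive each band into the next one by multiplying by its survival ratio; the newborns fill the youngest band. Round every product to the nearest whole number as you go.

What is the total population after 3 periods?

Let group 1 be 0–19 through group 4 = 60–79.
— Period 1 —
Births: 75500 × 0.424 = 32012, 40000 × 0.13 = 5200 → 37212
Group 2: 65000 × 0.965 = 62725
Group 3: 75500 × 0.942 = 71121
Group 4: 40000 × 0.963 = 38520
Population now: 0–19=37212, 20–39=62725, 40–59=71121, 60–79=38520
— Period 2 —
Births: 62725 × 0.424 = 26595, 71121 × 0.13 = 9246 → 35841
Group 2: 37212 × 0.965 = 35910
Group 3: 62725 × 0.942 = 59087
Group 4: 71121 × 0.963 = 68490
Population now: 0–19=35841, 20–39=35910, 40–59=59087, 60–79=68490
— Period 3 —
Births: 35910 × 0.424 = 15226, 59087 × 0.13 = 7681 → 22907
Group 2: 35841 × 0.965 = 34587
Group 3: 35910 × 0.942 = 33827
Group 4: 59087 × 0.963 = 56901
Population now: 0–19=22907, 20–39=34587, 40–59=33827, 60–79=56901
Total after period 3: 22907 + 34587 + 33827 + 56901 = 148222

148222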